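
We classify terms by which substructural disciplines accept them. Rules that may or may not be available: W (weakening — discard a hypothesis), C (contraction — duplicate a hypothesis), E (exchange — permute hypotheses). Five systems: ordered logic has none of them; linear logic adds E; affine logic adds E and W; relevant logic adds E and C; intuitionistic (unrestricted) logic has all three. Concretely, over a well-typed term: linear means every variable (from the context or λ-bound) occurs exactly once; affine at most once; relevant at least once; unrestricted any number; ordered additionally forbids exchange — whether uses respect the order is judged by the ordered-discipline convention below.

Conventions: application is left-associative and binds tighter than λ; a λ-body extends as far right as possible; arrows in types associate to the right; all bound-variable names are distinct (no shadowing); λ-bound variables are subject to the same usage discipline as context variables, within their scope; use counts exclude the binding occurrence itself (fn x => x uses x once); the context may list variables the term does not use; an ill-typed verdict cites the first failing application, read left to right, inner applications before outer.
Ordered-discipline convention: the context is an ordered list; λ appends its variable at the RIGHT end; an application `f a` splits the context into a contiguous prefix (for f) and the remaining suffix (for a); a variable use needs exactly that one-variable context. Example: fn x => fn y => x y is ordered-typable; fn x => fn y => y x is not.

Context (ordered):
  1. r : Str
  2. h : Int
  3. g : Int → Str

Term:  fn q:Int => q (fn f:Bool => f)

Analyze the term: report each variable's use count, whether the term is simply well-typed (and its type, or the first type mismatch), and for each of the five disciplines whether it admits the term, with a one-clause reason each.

usage: r ×0; h ×0; g ×0; q (λ-bound) ×1; f (λ-bound) ×1
left-to-right use order: q, f
typing: ill-typed: non-function type Int applied to an argument
ordered: ✗ — a type mismatch blocks all five
linear: ✗ — the type mismatch rejects it
affine: ✗ — not simply typable
relevant: ✗ — fails simple typing
unrestricted: ✗ — a type mismatch blocks all five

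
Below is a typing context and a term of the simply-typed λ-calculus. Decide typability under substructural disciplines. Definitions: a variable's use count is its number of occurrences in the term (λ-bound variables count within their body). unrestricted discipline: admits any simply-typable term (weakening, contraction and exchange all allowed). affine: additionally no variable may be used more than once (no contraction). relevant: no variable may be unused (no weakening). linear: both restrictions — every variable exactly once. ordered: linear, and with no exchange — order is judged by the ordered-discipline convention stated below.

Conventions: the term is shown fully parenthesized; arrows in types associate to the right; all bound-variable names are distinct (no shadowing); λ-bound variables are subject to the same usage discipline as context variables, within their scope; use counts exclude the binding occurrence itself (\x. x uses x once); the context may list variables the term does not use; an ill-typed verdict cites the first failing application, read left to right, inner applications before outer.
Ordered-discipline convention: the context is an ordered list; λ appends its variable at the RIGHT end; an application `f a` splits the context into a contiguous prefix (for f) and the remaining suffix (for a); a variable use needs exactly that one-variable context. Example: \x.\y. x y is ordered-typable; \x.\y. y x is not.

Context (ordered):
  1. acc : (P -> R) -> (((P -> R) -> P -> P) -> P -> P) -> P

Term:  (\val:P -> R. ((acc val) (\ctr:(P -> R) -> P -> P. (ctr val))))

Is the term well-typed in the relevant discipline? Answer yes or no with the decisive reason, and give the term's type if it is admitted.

yes — acc, val, ctr: all used, weakening unneeded; term : (P -> R) -> P
counts: acc: 1×, val (bound): 2×, ctr (bound): 1×
left-to-right use order: acc, val, ctr, val
typing: ✓ — (P -> R) -> P
summary: ordered ✗ | linear ✗ | affine ✗ | relevant ✓ | unrestricted ✓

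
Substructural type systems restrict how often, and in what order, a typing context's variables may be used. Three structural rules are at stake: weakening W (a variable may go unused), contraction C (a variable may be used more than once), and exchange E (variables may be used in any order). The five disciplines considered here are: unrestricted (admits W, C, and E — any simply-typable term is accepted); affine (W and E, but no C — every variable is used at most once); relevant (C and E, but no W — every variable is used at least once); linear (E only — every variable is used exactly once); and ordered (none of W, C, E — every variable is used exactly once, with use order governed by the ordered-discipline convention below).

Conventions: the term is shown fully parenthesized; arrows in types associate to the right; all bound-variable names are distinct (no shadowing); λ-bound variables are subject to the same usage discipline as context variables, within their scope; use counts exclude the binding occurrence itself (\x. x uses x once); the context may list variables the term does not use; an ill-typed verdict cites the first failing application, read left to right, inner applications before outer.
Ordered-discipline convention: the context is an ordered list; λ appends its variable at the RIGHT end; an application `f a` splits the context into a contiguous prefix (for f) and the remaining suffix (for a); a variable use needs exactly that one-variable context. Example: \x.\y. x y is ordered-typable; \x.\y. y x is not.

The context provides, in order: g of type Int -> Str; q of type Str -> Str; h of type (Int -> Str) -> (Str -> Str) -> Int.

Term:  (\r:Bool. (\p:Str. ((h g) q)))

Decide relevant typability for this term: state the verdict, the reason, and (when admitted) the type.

no — r, p never used (weakening)
use counts: g: 1; q: 1; h: 1; r (bound): 0; p (bound): 0
use order (left to right): h, g, q
typing: the term checks, with type Bool -> Str -> Int
all disciplines: ordered ✗, linear ✗, affine ✓, relevant ✗, unrestricted ✓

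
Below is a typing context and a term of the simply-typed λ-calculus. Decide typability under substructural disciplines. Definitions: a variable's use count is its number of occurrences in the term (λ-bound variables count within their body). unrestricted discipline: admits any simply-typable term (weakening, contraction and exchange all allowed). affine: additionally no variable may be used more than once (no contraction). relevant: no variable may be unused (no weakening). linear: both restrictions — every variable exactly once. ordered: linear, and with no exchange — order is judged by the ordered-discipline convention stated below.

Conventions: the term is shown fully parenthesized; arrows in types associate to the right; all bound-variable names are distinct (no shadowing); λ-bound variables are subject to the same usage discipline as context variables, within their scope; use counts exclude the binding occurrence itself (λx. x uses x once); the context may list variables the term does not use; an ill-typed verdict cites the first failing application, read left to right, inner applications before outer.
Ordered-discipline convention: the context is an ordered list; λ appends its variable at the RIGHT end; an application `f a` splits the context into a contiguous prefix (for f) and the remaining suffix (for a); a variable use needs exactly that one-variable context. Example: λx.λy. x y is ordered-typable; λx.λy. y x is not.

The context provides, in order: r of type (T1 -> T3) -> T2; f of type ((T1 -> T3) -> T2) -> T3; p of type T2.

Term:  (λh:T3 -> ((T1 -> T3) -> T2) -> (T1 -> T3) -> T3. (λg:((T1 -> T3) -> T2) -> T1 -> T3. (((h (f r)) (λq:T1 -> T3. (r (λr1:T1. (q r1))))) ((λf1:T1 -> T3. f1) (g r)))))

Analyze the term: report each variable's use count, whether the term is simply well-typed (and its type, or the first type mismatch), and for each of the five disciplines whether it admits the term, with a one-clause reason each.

usage: r: 3×; f: 1×; p: 0×; h (bound): 1×; g (bound): 1×; q (bound): 1×; r1 (bound): 1×; f1 (bound): 1×
left-to-right use order: h, f, r, r, q, r1, f1, g, r
typing: well-typed — term : (T3 -> ((T1 -> T3) -> T2) -> (T1 -> T3) -> T3) -> (((T1 -> T3) -> T2) -> T1 -> T3) -> T3
ordered: ✗ — r ×3 used more than once (contraction); needs weakening: p unused
linear: ✗ — r ×3 used more than once (contraction); needs weakening: p unused
affine: ✗ — r ×3 used more than once (contraction)
relevant: ✗ — needs weakening: p unused
unrestricted: ✓ — typability at (T3 -> ((T1 -> T3) -> T2) -> (T1 -> T3) -> T3) -> (((T1 -> T3) -> T2) -> T1 -> T3) -> T3 is all that's needed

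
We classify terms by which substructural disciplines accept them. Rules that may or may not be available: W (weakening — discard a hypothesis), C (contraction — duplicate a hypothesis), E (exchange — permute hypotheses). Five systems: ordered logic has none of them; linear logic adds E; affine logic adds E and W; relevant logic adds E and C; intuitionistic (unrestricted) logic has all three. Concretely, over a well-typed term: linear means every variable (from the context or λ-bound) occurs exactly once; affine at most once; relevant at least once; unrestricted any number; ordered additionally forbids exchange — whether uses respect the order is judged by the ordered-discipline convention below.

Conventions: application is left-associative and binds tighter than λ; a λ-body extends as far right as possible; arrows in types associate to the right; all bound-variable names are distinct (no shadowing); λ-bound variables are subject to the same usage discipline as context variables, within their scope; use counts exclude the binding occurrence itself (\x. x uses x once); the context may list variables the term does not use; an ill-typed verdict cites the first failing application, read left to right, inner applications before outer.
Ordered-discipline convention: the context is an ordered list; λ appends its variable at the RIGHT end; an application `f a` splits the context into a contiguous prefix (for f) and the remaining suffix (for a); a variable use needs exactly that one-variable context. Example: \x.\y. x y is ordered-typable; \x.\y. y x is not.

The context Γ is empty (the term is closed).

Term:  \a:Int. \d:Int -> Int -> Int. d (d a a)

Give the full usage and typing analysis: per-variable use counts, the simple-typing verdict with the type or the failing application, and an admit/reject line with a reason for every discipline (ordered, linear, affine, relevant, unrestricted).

use counts: a (λ-bound): 2×, d (λ-bound): 2×
uses in reading order: d, d, a, a
typing: well-typed — term : Int -> (Int -> Int -> Int) -> Int -> Int
ordered: ✗, uses contraction: a ×2, d ×2
linear: ✗, uses contraction: a ×2, d ×2
affine: ✗, uses contraction: a ×2, d ×2
relevant: ✓, every one of a, d appears
unrestricted: ✓, typability at Int -> (Int -> Int -> Int) -> Int -> Int is all that's needed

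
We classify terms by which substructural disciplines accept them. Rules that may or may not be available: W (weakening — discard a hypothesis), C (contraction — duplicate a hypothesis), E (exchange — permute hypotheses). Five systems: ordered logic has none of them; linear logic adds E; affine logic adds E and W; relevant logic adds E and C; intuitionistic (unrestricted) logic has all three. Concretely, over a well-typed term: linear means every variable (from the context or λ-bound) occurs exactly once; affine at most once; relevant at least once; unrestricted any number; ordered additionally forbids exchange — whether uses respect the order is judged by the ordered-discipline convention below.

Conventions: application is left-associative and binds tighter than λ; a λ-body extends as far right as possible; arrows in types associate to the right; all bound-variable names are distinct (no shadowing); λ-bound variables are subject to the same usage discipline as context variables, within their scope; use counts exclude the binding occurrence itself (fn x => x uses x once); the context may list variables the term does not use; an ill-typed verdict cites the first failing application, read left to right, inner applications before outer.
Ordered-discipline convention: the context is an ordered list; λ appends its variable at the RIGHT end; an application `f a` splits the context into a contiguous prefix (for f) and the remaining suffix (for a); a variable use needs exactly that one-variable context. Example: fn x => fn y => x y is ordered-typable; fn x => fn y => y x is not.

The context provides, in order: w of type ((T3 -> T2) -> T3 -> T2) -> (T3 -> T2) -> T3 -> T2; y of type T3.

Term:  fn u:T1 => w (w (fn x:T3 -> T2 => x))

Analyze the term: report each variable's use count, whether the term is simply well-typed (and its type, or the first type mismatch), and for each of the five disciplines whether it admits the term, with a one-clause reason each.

counts: w: 2×, y: 0×, u (bound): 0×, x (bound): 1×
left-to-right use order: w, w, x
typing: the term checks, with type T1 -> (T3 -> T2) -> T3 -> T2
ordered: ✗, w ×2 used more than once (contraction); unused: y, u — weakening required
linear: ✗, w ×2 used more than once (contraction); unused: y, u — weakening required
affine: ✗, w ×2 used more than once (contraction)
relevant: ✗, unused: y, u — weakening required
unrestricted: ✓, typability at T1 -> (T3 -> T2) -> T3 -> T2 is all that's needed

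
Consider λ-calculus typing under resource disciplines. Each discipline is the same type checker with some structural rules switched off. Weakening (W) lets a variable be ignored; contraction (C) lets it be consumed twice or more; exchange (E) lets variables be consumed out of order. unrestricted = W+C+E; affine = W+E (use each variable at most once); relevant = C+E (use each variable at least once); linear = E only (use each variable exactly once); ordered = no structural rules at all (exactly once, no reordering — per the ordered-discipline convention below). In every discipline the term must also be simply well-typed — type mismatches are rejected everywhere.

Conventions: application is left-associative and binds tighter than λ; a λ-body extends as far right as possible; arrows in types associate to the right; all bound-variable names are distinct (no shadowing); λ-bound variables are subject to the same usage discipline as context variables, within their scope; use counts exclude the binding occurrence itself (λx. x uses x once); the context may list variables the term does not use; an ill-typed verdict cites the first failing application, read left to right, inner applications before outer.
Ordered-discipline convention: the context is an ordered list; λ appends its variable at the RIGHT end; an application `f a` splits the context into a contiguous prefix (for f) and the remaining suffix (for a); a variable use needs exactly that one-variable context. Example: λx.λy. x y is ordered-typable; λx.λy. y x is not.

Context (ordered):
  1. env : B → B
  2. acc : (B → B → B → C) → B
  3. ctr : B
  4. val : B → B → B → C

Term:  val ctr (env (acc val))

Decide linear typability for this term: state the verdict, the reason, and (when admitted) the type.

no — repeated use of val ×2
use counts: env: 1×, acc: 1×, ctr: 1×, val: 2×
uses in reading order: val, ctr, env, acc, val
typing: the term checks, with type B → C
summary: ordered ✗; linear ✗; affine ✗; relevant ✓; unrestricted ✓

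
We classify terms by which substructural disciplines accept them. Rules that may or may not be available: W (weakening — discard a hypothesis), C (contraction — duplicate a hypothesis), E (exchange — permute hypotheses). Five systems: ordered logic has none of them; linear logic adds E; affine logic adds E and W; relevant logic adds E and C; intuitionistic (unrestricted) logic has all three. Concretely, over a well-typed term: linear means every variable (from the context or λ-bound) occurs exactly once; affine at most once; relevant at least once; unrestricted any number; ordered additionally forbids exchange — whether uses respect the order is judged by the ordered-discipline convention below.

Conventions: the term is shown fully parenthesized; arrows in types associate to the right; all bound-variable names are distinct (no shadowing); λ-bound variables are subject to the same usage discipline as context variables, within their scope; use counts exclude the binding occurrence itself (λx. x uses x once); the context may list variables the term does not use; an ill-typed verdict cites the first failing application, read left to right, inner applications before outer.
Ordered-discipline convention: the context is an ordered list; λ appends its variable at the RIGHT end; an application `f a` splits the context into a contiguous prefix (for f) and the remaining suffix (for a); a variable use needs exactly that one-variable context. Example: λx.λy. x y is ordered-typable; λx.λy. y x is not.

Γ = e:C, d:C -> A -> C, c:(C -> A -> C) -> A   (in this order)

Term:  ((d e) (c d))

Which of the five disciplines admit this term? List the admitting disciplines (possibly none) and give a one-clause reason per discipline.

admitted in: relevant, unrestricted
use counts: e: 1×; d: 2×; c: 1×
use order (left to right): d, e, c, d
typing: ✓ — C
ordered ✗ (repeated use of d ×2)
linear ✗ (repeated use of d ×2)
affine ✗ (repeated use of d ×2)
relevant ✓ (every one of e, d, c appears)
unrestricted ✓ (type-checks (C) and nothing is barred)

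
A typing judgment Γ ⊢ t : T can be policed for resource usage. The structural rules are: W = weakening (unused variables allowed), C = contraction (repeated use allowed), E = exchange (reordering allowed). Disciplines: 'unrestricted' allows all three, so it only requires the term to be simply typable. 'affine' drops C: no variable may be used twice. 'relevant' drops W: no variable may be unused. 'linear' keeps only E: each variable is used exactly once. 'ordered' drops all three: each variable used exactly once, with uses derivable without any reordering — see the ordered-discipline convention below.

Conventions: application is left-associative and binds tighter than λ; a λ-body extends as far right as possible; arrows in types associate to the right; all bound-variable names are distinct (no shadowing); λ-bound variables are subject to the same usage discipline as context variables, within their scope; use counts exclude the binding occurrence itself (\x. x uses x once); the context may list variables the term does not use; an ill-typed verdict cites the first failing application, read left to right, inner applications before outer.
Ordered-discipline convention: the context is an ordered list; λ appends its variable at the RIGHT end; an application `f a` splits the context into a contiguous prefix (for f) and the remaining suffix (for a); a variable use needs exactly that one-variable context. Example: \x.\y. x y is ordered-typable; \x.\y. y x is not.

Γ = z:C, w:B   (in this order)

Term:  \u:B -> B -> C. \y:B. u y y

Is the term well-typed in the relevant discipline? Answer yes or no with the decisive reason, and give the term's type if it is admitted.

no — z, w never used (weakening)
usage: z: 0; w: 0; u [bound]: 1; y [bound]: 2
use order (left to right): u, y, y
typing: well-typed — term : (B -> B -> C) -> B -> C
summary: ordered ✗, linear ✗, affine ✗, relevant ✗, unrestricted ✓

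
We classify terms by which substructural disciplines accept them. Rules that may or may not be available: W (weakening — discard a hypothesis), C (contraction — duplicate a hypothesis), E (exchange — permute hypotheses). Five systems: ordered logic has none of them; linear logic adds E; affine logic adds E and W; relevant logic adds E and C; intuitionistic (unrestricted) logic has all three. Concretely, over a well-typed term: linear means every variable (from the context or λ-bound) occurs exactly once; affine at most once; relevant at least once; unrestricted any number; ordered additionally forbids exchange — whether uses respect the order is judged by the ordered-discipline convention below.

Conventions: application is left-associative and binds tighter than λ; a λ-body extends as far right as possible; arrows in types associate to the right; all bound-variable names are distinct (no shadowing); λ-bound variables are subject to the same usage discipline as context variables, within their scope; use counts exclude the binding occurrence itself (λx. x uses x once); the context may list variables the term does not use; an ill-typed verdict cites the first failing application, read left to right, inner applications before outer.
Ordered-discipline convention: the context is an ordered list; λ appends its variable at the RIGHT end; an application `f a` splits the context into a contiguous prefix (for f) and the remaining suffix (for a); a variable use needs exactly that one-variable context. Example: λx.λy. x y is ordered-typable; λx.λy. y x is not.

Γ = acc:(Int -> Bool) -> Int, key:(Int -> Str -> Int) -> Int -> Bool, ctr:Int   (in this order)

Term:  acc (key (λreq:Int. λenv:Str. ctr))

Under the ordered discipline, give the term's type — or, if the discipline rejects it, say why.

not well-typed under ordered — req, env left unused
variable uses: acc=1; key=1; ctr=1; req (bound)=0; env (bound)=0
use order (left to right): acc, key, ctr
typing: well-typed at Int
all disciplines: ordered ✗ | linear ✗ | affine ✓ | relevant ✗ | unrestricted ✓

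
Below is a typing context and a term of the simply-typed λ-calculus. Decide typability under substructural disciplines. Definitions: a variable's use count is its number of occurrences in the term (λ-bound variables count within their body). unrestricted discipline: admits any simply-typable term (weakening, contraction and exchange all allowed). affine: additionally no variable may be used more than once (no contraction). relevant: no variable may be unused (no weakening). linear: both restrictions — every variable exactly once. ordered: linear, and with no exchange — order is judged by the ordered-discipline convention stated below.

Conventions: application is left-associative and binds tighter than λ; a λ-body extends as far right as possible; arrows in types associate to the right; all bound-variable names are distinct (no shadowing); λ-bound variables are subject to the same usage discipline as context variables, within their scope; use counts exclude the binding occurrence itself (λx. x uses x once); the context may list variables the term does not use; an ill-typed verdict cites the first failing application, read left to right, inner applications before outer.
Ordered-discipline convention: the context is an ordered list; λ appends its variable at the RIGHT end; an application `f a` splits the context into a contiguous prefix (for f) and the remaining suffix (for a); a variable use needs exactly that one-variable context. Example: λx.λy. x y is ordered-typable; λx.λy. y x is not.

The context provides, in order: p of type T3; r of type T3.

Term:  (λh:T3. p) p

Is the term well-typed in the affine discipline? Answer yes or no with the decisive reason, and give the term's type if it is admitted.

no — p ×2 used more than once (contraction)
variable uses: p: 2; r: 0; h (λ-bound): 0
uses in reading order: p, p
typing: well-typed — term : T3
across the five disciplines: ordered ✗ | linear ✗ | affine ✗ | relevant ✗ | unrestricted ✓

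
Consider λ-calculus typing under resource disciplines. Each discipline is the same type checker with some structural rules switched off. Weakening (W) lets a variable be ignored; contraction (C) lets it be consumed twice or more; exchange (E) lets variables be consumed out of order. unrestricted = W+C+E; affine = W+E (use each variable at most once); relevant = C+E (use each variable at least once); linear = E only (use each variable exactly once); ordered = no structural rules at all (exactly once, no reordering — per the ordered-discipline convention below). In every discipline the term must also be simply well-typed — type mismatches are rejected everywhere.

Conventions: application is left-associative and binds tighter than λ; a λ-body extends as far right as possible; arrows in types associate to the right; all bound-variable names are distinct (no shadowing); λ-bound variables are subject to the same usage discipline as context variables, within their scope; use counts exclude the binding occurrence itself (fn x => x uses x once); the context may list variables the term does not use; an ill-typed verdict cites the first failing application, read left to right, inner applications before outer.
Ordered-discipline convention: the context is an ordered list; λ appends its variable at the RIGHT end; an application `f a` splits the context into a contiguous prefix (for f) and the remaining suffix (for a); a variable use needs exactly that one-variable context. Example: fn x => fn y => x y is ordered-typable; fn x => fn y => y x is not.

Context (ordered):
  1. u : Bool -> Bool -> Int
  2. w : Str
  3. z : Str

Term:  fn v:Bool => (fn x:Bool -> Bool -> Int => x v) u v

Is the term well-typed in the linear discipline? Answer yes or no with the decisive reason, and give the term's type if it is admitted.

no — uses contraction: v ×2; unused: w, z — weakening required
variable uses: u: 1×, w: 0×, z: 0×, v (λ-bound): 2×, x (λ-bound): 1×
uses in reading order: x, v, u, v
typing: well-typed — term : Bool -> Int
per-discipline verdicts: ordered ✗ · linear ✗ · affine ✗ · relevant ✗ · unrestricted ✓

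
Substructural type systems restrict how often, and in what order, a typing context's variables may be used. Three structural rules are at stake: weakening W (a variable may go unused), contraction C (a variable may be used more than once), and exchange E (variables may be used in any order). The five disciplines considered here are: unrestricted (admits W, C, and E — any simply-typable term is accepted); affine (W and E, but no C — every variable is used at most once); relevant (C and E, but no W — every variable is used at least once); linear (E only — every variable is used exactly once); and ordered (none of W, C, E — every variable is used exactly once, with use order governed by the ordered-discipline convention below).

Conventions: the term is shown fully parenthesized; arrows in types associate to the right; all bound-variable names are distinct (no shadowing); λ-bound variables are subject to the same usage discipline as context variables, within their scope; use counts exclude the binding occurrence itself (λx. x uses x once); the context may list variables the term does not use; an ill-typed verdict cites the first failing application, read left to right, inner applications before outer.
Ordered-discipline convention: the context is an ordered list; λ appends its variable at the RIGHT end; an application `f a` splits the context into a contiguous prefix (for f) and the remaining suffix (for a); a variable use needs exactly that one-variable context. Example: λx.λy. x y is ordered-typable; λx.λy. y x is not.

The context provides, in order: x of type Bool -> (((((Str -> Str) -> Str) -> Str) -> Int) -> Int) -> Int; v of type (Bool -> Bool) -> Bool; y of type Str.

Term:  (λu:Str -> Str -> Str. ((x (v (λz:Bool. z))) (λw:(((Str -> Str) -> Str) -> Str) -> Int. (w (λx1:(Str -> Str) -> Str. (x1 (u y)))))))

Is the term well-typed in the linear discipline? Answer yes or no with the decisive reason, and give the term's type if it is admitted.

yes — exactly-once usage across x, v, y, u, z, w, x1; term : (Str -> Str -> Str) -> Int
counts: x: 1×; v: 1×; y: 1×; u [bound]: 1×; z [bound]: 1×; w [bound]: 1×; x1 [bound]: 1×
use order (left to right): x, v, z, w, x1, u, y
typing: ✓ — (Str -> Str -> Str) -> Int
summary: ordered ✗ · linear ✓ · affine ✓ · relevant ✓ · unrestricted ✓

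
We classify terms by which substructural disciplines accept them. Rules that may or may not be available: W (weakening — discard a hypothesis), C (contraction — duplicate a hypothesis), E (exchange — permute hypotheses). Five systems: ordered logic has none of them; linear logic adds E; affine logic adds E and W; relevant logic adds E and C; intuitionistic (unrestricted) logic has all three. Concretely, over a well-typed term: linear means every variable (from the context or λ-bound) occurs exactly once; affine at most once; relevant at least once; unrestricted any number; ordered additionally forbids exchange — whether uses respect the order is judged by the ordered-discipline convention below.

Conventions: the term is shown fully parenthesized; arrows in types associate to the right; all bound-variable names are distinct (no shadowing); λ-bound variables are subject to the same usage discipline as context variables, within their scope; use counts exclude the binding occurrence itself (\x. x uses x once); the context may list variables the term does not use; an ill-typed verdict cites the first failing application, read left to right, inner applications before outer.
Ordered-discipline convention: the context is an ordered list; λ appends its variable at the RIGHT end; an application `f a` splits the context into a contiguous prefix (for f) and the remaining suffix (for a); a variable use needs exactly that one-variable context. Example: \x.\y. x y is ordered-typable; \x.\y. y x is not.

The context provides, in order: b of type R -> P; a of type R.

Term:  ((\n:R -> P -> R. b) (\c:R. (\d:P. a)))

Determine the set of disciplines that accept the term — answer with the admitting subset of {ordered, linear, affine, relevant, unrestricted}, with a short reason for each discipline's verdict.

admitted by: affine, unrestricted
counts: b ×1, a ×1, n [bound] ×0, c [bound] ×0, d [bound] ×0
use order (left to right): b, a
typing: the term checks, with type R -> P
ordered: ✗, n, c, d never used (weakening)
linear: ✗, n, c, d never used (weakening)
affine: ✓, none of b, a, n, c, d used more than once
relevant: ✗, n, c, d never used (weakening)
unrestricted: ✓, type-checks (R -> P) and nothing is barred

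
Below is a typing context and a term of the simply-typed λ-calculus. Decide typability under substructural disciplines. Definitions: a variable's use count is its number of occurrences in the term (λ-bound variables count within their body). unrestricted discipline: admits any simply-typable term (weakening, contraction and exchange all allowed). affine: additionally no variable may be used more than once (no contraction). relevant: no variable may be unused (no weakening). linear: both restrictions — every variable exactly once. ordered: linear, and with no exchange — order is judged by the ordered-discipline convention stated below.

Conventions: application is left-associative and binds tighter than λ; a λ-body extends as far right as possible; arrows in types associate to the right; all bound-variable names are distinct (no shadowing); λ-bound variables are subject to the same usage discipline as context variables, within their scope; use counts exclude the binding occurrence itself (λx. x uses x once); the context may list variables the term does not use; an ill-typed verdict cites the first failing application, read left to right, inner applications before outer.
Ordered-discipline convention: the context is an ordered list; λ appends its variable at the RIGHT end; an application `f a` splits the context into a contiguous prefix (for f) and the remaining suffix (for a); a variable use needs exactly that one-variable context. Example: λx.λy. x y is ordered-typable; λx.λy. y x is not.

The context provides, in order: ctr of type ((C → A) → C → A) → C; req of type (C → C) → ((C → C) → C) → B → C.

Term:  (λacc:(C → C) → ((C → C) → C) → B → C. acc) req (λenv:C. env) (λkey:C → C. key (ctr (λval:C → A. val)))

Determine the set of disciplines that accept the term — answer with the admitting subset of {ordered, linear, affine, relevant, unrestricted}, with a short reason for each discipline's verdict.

admitted in: linear, affine, relevant, unrestricted
counts: ctr=1, req=1, acc [bound]=1, env [bound]=1, key [bound]=1, val [bound]=1
uses in reading order: acc, req, env, key, ctr, val
typing: the term checks, with type B → C
ordered: ✗ — use order acc, req, env, key, ctr, val needs exchange
linear: ✓ — ctr, req, acc, env, key, val: one use apiece
affine: ✓ — none of ctr, req, acc, env, key, val used more than once
relevant: ✓ — every one of ctr, req, acc, env, key, val appears
unrestricted: ✓ — type-checks (B → C) and nothing is barred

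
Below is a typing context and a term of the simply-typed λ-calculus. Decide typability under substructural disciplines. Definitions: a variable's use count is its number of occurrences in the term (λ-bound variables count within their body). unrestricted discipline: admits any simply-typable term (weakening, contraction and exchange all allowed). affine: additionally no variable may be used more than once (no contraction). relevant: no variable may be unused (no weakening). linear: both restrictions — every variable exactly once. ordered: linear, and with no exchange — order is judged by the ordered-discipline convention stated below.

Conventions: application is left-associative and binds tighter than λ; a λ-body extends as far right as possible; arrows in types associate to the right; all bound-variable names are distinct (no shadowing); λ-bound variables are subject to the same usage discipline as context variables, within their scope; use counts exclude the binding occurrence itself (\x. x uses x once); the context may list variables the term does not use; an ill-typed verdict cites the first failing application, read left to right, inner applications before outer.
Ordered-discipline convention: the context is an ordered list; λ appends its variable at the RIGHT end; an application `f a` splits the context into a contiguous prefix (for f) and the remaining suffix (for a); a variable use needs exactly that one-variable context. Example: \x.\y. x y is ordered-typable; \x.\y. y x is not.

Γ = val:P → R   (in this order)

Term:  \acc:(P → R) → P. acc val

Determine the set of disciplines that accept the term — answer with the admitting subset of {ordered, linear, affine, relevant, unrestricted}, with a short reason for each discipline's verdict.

admitting disciplines: linear, affine, relevant, unrestricted
use counts: val=1; acc (λ-bound)=1
left-to-right use order: acc, val
typing: ✓ — ((P → R) → P) → P
ordered: ✗, no ordered split (uses run acc, val)
linear: ✓, val, acc: one use apiece
affine: ✓, none of val, acc used more than once
relevant: ✓, every one of val, acc appears
unrestricted: ✓, typability at ((P → R) → P) → P is all that's needed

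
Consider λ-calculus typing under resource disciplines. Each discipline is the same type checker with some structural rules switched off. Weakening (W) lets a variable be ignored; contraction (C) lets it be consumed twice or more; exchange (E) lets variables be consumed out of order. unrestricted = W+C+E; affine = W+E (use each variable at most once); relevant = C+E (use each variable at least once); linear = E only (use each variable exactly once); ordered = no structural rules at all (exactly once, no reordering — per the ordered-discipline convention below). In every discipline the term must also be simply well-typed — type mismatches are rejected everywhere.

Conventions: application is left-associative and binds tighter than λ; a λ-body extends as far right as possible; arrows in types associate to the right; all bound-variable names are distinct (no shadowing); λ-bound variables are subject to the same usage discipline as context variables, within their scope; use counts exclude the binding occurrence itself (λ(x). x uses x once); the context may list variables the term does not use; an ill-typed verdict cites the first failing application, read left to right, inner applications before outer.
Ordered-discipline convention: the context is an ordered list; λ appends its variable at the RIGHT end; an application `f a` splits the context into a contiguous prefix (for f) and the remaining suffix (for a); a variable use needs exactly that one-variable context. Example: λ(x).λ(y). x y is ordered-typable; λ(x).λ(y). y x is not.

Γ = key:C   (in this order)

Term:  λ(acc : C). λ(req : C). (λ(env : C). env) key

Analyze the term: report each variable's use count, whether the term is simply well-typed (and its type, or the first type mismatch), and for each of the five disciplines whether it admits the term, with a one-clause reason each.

counts: key=1; acc (bound)=0; req (bound)=0; env (bound)=1
order of uses: env, key
typing: well-typed at C -> C -> C
ordered: ✗, unused: acc, req — weakening required
linear: ✗, unused: acc, req — weakening required
affine: ✓, none of key, acc, req, env used more than once
relevant: ✗, unused: acc, req — weakening required
unrestricted: ✓, typability at C -> C -> C is all that's needed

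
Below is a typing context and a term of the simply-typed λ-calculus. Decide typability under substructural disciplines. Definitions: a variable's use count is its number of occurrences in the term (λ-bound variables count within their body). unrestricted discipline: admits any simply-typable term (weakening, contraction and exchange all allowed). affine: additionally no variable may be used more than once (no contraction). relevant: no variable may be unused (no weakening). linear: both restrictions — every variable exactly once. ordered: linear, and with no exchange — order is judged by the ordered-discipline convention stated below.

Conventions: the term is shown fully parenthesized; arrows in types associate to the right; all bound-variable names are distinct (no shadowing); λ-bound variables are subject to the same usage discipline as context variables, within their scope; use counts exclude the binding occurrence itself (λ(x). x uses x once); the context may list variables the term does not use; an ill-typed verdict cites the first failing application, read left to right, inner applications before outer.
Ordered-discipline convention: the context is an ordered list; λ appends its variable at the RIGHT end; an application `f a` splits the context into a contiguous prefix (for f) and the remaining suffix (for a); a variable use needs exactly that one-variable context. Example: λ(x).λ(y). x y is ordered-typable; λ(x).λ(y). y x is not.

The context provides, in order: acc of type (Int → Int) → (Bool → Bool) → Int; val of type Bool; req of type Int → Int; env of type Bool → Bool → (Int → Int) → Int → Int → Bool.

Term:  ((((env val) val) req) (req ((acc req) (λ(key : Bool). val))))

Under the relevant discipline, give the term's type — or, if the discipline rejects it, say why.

not well-typed under relevant — key left unused
usage: acc: 1×; val: 3×; req: 3×; env: 1×; key [bound]: 0×
uses in reading order: env, val, val, req, req, acc, req, val
typing: ✓ — Int → Bool
per-discipline verdicts: ordered ✗ · linear ✗ · affine ✗ · relevant ✗ · unrestricted ✓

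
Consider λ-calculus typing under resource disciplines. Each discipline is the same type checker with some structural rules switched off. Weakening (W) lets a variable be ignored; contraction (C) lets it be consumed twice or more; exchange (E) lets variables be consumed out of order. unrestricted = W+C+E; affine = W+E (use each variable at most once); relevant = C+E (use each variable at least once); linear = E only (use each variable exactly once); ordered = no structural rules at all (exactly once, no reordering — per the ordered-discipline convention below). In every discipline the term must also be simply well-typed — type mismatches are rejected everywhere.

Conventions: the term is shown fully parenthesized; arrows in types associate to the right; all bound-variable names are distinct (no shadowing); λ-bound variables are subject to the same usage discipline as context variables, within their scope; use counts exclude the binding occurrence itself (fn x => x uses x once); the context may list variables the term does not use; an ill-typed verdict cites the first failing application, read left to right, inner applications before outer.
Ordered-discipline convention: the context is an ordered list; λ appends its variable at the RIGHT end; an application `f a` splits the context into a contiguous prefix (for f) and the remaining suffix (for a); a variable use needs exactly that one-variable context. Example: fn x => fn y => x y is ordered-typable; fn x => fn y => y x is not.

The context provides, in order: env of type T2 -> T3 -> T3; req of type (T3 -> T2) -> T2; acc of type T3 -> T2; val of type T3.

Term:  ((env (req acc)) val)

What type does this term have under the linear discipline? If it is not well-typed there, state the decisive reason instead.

term : T3
use counts: env ×1; req ×1; acc ×1; val ×1
use order (left to right): env, req, acc, val
typing: ✓ — T3
all disciplines: ordered ✓, linear ✓, affine ✓, relevant ✓, unrestricted ✓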